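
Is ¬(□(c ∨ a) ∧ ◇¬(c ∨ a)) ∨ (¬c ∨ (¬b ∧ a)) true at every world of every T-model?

Valid

Tableau for the negation ¬(¬(□(c ∨ a) ∧ ◇¬(c ∨ a)) ∨ (¬c ∨ (¬b ∧ a))):
1. ¬(¬(□(c ∨ a) ∧ ◇¬(c ∨ a)) ∨ (¬c ∨ (¬b ∧ a))), 0
2. □(c ∨ a) ∧ ◇¬(c ∨ a), 0   [¬∨-rule on 1]
3. ¬(¬c ∨ (¬b ∧ a)), 0   [¬∨-rule on 1]
4. □(c ∨ a), 0   [∧-rule on 2]
5. ◇¬(c ∨ a), 0   [∧-rule on 2]
6. c, 0   [¬∨-rule on 3]
7. ¬(¬b ∧ a), 0   [¬∨-rule on 3]
8. c ∨ a, 0   [□-rule on 4 via 0R0]
9. ¬a, 0   [¬∧-rule on 7 (branches; this branch)]
10. ¬(c ∨ a), 1   [◇-rule on 5: fresh world 1, 0R1]
11. ¬c, 1   [¬∨-rule on 10]
12. ¬a, 1   [¬∨-rule on 10]
13. c ∨ a, 1   [□-rule on 4 via 0R1]
14. a, 1   [∨-rule on 13 (branches; this branch)]
Accessibility: 0R0, 0R1, 1R1
Branch closes: a and ¬a both at 1.
All branches of the negation close; one closing branch shown above.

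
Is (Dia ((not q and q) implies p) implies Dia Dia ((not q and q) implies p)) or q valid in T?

Tableau for the negation not ((Dia ((not q and q) implies p) implies Dia Dia ((not q and q) implies p)) or q):
1. not ((Dia ((not q and q) implies p) implies Dia Dia ((not q and q) implies p)) or q), 0
2. not (Dia ((not q and q) implies p) implies Dia Dia ((not q and q) implies p)), 0
3. not q, 0
4. Dia ((not q and q) implies p), 0
5. not Dia Dia ((not q and q) implies p), 0
6. not Dia ((not q and q) implies p), 0
7. not ((not q and q) implies p), 0
8. not q and q, 0
9. not p, 0
10. q, 0
Accessibility: 0R0
Branch closes: q and not q both at 0.
Every branch of the negation's tableau closes; the branch above is one of them.

Valid in T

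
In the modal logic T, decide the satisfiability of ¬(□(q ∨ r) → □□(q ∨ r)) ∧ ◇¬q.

1. ¬(□(q ∨ r) → □□(q ∨ r)) ∧ ◇¬q, w0
2. ¬(□(q ∨ r) → □□(q ∨ r)), w0
3. ◇¬q, w0
4. □(q ∨ r), w0
5. ¬□□(q ∨ r), w0
6. q ∨ r, w0
7. r, w0
8. ¬q, w1
9. q ∨ r, w1
10. r, w1
11. ¬□(q ∨ r), w2
12. q ∨ r, w2
13. r, w2
14. ¬(q ∨ r), w3
15. ¬q, w3
16. ¬r, w3
Accessibility: w0Rw0, w0Rw1, w0Rw2, w1Rw1, w2Rw2, w2Rw3, w3Rw3

Yes, satisfiable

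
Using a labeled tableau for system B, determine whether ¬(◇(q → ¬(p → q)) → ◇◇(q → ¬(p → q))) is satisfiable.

1. ¬(◇(q → ¬(p → q)) → ◇◇(q → ¬(p → q))), u
2. ◇(q → ¬(p → q)), u   [¬→-rule on 1]
3. ¬◇◇(q → ¬(p → q)), u   [¬→-rule on 1]
4. ¬◇(q → ¬(p → q)), u   [¬◇-rule on 3 via uRu]
5. ¬(q → ¬(p → q)), u   [¬◇-rule on 4 via uRu]
6. q, u   [¬→-rule on 5]
7. p → q, u   [¬→-rule on 5]
8. q → ¬(p → q), v   [◇-rule on 2: fresh world v, uRv]
9. ¬◇(q → ¬(p → q)), v   [¬◇-rule on 3 via uRv]
10. ¬(q → ¬(p → q)), v   [¬◇-rule on 4 via uRv]
11. q, v   [¬→-rule on 10]
12. p → q, v   [¬→-rule on 10]
13. ¬(p → q), v   [→-rule on 8 (branches; this branch)]
14. p, v   [¬→-rule on 13]
15. ¬q, v   [¬→-rule on 13]
Accessibility: uRu, uRv, vRu, vRv
Branch closes: q and ¬q both at v.
(One branch shown.) All branches close.

Unsatisfiable (every branch closes)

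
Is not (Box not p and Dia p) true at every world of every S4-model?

Tableau for the negation Box not p and Dia p:
1. Box not p and Dia p, 0
2. Box not p, 0
3. Dia p, 0
4. not p, 0
5. p, 1
6. not p, 1
Accessibility: 0R0, 0R1, 1R1
Branch closes: p and not p both at 1.
Every branch of the negation's tableau closes; the branch above is one of them.

Valid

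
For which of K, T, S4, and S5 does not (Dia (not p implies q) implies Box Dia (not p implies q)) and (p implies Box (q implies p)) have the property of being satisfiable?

K, T, S4

S5-tableau for the formula:
1. not (Dia (not p implies q) implies Box Dia (not p implies q)) and (p implies Box (q implies p)), u
2. not (Dia (not p implies q) implies Box Dia (not p implies q)), u
3. p implies Box (q implies p), u
4. Dia (not p implies q), u
5. not Box Dia (not p implies q), u
6. Box (q implies p), u
7. q implies p, u
8. not q, u
9. not p implies q, v
10. q implies p, v
11. q, v
12. p, v
13. not Dia (not p implies q), w
14. q implies p, w
15. not (not p implies q), u
16. not p, u
17. not (not p implies q), v
18. not p, v
19. not q, v
Accessibility: uRu, uRv, uRw, vRu, vRv, vRw, wRu, wRv, wRw
Branch closes: p and not p both at v.
Every branch closes (one shown): unsatisfiable in S5.
S4-tableau for the formula:
1. not (Dia (not p implies q) implies Box Dia (not p implies q)) and (p implies Box (q implies p)), u
2. not (Dia (not p implies q) implies Box Dia (not p implies q)), u
3. p implies Box (q implies p), u
4. Dia (not p implies q), u
5. not Box Dia (not p implies q), u
6. Box (q implies p), u
7. q implies p, u
8. p, u
9. not p implies q, v
10. q implies p, v
11. q, v
12. p, v
13. not Dia (not p implies q), w
14. q implies p, w
15. not (not p implies q), w
16. not p, w
17. not q, w
Accessibility: uRu, uRv, uRw, vRv, wRw
Complete open branch: satisfiable in S4, hence also in K, T (this S4-model is also a K-model and a T-model).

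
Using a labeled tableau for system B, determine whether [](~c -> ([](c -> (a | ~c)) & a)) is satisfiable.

1. [](~c -> ([](c -> (a | ~c)) & a)), u
2. ~c -> ([](c -> (a | ~c)) & a), u   [[]-rule on 1 via uRu]
3. [](c -> (a | ~c)) & a, u   [->-rule on 2 (branches; this branch)]
4. [](c -> (a | ~c)), u   [&-rule on 3]
5. a, u   [&-rule on 3]
6. c -> (a | ~c), u   [[]-rule on 4 via uRu]
7. a | ~c, u   [->-rule on 6 (branches; this branch)]
8. ~c, u   [|-rule on 7 (branches; this branch)]
Accessibility: uRu

Satisfiable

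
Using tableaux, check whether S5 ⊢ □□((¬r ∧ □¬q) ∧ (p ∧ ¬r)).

Not valid

Tableau for the negation ¬□□((¬r ∧ □¬q) ∧ (p ∧ ¬r)):
1. ¬□□((¬r ∧ □¬q) ∧ (p ∧ ¬r)), 0
2. ¬□((¬r ∧ □¬q) ∧ (p ∧ ¬r)), 1   [¬□-rule on 1: fresh world 1, 0R1]
3. ¬((¬r ∧ □¬q) ∧ (p ∧ ¬r)), 2   [¬□-rule on 2: fresh world 2, 1R2]
4. ¬(p ∧ ¬r), 2   [¬∧-rule on 3 (branches; this branch)]
5. r, 2   [¬∧-rule on 4 (branches; this branch)]
Accessibility: 0R0, 0R1, 0R2, 1R0, 1R1, 1R2, 2R0, 2R1, 2R2
The negation has an open branch (countermodel exists).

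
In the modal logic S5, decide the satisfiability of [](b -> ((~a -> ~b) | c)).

Satisfiable (open branch found)

1. [](b -> ((~a -> ~b) | c)), u
2. b -> ((~a -> ~b) | c), u
3. (~a -> ~b) | c, u
4. c, u
Accessibility: uRu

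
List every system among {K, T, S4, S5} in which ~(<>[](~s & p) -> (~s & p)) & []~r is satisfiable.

S5-tableau for the formula:
1. ~(<>[](~s & p) -> (~s & p)) & []~r, w0
2. ~(<>[](~s & p) -> (~s & p)), w0
3. []~r, w0
4. <>[](~s & p), w0
5. ~(~s & p), w0
6. ~r, w0
7. ~p, w0
8. [](~s & p), w1
9. ~r, w1
10. ~s & p, w0
11. ~s, w0
12. p, w0
Accessibility: w0Rw0, w0Rw1, w1Rw0, w1Rw1
Branch closes: p and ~p both at w0.
Every branch closes (one shown): unsatisfiable in S5.
S4-tableau for the formula:
1. ~(<>[](~s & p) -> (~s & p)) & []~r, w0
2. ~(<>[](~s & p) -> (~s & p)), w0
3. []~r, w0
4. <>[](~s & p), w0
5. ~(~s & p), w0
6. ~r, w0
7. ~p, w0
8. [](~s & p), w1
9. ~r, w1
10. ~s & p, w1
11. ~s, w1
12. p, w1
Accessibility: w0Rw0, w0Rw1, w1Rw1
Complete open branch: satisfiable in S4, hence also in K, T (this S4-model is also a K-model and a T-model).

K, T, S4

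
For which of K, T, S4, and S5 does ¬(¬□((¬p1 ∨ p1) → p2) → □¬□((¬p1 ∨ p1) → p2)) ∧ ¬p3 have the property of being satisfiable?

K, T, S4

S4-tableau for the formula:
1. ¬(¬□((¬p1 ∨ p1) → p2) → □¬□((¬p1 ∨ p1) → p2)) ∧ ¬p3, w0
2. ¬(¬□((¬p1 ∨ p1) → p2) → □¬□((¬p1 ∨ p1) → p2)), w0   [∧-rule on 1]
3. ¬p3, w0   [∧-rule on 1]
4. ¬□((¬p1 ∨ p1) → p2), w0   [¬→-rule on 2]
5. ¬□¬□((¬p1 ∨ p1) → p2), w0   [¬→-rule on 2]
6. ¬((¬p1 ∨ p1) → p2), w1   [¬□-rule on 4: fresh world w1, w0Rw1]
7. ¬p1 ∨ p1, w1   [¬→-rule on 6]
8. ¬p2, w1   [¬→-rule on 6]
9. p1, w1   [∨-rule on 7 (branches; this branch)]
10. □((¬p1 ∨ p1) → p2), w2   [¬□-rule on 5: fresh world w2, w0Rw2]
11. (¬p1 ∨ p1) → p2, w2   [□-rule on 10 via w2Rw2]
12. p2, w2   [→-rule on 11 (branches; this branch)]
Accessibility: w0Rw0, w0Rw1, w0Rw2, w1Rw1, w2Rw2
Complete open branch: satisfiable in S4, hence also in K, T (this S4-model is also a K-model and a T-model).
S5-tableau for the formula:
1. ¬(¬□((¬p1 ∨ p1) → p2) → □¬□((¬p1 ∨ p1) → p2)) ∧ ¬p3, w0
2. ¬(¬□((¬p1 ∨ p1) → p2) → □¬□((¬p1 ∨ p1) → p2)), w0   [∧-rule on 1]
3. ¬p3, w0   [∧-rule on 1]
4. ¬□((¬p1 ∨ p1) → p2), w0   [¬→-rule on 2]
5. ¬□¬□((¬p1 ∨ p1) → p2), w0   [¬→-rule on 2]
6. ¬((¬p1 ∨ p1) → p2), w1   [¬□-rule on 4: fresh world w1, w0Rw1]
7. ¬p1 ∨ p1, w1   [¬→-rule on 6]
8. ¬p2, w1   [¬→-rule on 6]
9. p1, w1   [∨-rule on 7 (branches; this branch)]
10. □((¬p1 ∨ p1) → p2), w2   [¬□-rule on 5: fresh world w2, w0Rw2]
11. (¬p1 ∨ p1) → p2, w0   [□-rule on 10 via w2Rw0]
12. (¬p1 ∨ p1) → p2, w1   [□-rule on 10 via w2Rw1]
13. (¬p1 ∨ p1) → p2, w2   [□-rule on 10 via w2Rw2]
14. p2, w0   [→-rule on 11 (branches; this branch)]
15. ¬(¬p1 ∨ p1), w1   [→-rule on 12 (branches; this branch)]
16. ¬p1, w1   [¬∨-rule on 15]
Accessibility: w0Rw0, w0Rw1, w0Rw2, w1Rw0, w1Rw1, w1Rw2, w2Rw0, w2Rw1, w2Rw2
Branch closes: p1 and ¬p1 both at w1.
Every branch closes (one shown): unsatisfiable in S5.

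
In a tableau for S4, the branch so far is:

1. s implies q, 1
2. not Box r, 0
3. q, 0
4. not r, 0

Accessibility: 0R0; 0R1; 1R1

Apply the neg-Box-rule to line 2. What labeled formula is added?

a fresh world 2 with 0R2, and not r at 2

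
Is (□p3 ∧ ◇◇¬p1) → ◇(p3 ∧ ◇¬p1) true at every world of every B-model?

Valid

Tableau for the negation ¬((□p3 ∧ ◇◇¬p1) → ◇(p3 ∧ ◇¬p1)):
1. ¬((□p3 ∧ ◇◇¬p1) → ◇(p3 ∧ ◇¬p1)), u
2. □p3 ∧ ◇◇¬p1, u
3. ¬◇(p3 ∧ ◇¬p1), u
4. □p3, u
5. ◇◇¬p1, u
6. ¬(p3 ∧ ◇¬p1), u
7. p3, u
8. ¬◇¬p1, u
9. p1, u
10. ◇¬p1, v
11. ¬(p3 ∧ ◇¬p1), v
12. p3, v
13. p1, v
14. ¬◇¬p1, v
15. ¬p1, w
16. p1, w
Accessibility: uRu, uRv, vRu, vRv, vRw, wRv, wRw
Branch closes: p1 and ¬p1 both at w.
All branches of the negation close; one closing branch shown above.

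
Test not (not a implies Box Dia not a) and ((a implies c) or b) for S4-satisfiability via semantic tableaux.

1. not (not a implies Box Dia not a) and ((a implies c) or b), 0
2. not (not a implies Box Dia not a), 0
3. (a implies c) or b, 0
4. not a, 0
5. not Box Dia not a, 0
6. b, 0
7. not Dia not a, 1
8. a, 1
Accessibility: 0R0, 0R1, 1R1

Satisfiable (open branch found)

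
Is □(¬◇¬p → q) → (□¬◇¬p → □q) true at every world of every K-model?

Valid

Tableau for the negation ¬(□(¬◇¬p → q) → (□¬◇¬p → □q)):
1. ¬(□(¬◇¬p → q) → (□¬◇¬p → □q)), w0
2. □(¬◇¬p → q), w0
3. ¬(□¬◇¬p → □q), w0
4. □¬◇¬p, w0
5. ¬□q, w0
6. ¬q, w1
7. ¬◇¬p → q, w1
8. ¬◇¬p, w1
9. ◇¬p, w1
10. ¬p, w2
11. p, w2
Accessibility: w0Rw1, w1Rw2
Branch closes: p and ¬p both at w2.
All branches of the negation close; one closing branch shown above.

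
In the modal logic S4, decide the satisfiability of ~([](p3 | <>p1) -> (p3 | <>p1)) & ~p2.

1. ~([](p3 | <>p1) -> (p3 | <>p1)) & ~p2, u
2. ~([](p3 | <>p1) -> (p3 | <>p1)), u
3. ~p2, u
4. [](p3 | <>p1), u
5. ~(p3 | <>p1), u
6. ~p3, u
7. ~<>p1, u
8. p3 | <>p1, u
9. ~p1, u
10. <>p1, u
11. p1, v
12. p3 | <>p1, v
13. ~p1, v
Accessibility: uRu, uRv, vRv
Branch closes: p1 and ~p1 both at v.
All branches of the tableau close; one closing branch shown above.

No, unsatisfiable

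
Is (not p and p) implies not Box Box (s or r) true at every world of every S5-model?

Tableau for the negation not ((not p and p) implies not Box Box (s or r)):
1. not ((not p and p) implies not Box Box (s or r)), u
2. not p and p, u
3. Box Box (s or r), u
4. not p, u
5. p, u
Accessibility: uRu
Branch closes: p and not p both at u.
All branches of the negation close; one closing branch shown above.

Valid in S5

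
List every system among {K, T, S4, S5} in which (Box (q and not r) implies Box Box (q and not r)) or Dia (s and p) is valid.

S4, S5

T-tableau for the negation not ((Box (q and not r) implies Box Box (q and not r)) or Dia (s and p)):
1. not ((Box (q and not r) implies Box Box (q and not r)) or Dia (s and p)), w0
2. not (Box (q and not r) implies Box Box (q and not r)), w0
3. not Dia (s and p), w0
4. Box (q and not r), w0
5. not Box Box (q and not r), w0
6. not (s and p), w0
7. q and not r, w0
8. q, w0
9. not r, w0
10. not p, w0
11. not Box (q and not r), w1
12. not (s and p), w1
13. q and not r, w1
14. q, w1
15. not r, w1
16. not p, w1
17. not (q and not r), w2
18. r, w2
Accessibility: w0Rw0, w0Rw1, w1Rw1, w1Rw2, w2Rw2
Complete open branch: countermodel on a T-frame, so not valid in T, nor in K (the same frame is also a K-frame).
S4-tableau for the negation not ((Box (q and not r) implies Box Box (q and not r)) or Dia (s and p)):
1. not ((Box (q and not r) implies Box Box (q and not r)) or Dia (s and p)), w0
2. not (Box (q and not r) implies Box Box (q and not r)), w0
3. not Dia (s and p), w0
4. Box (q and not r), w0
5. not Box Box (q and not r), w0
6. not (s and p), w0
7. q and not r, w0
8. q, w0
9. not r, w0
10. not p, w0
11. not Box (q and not r), w1
12. not (s and p), w1
13. q and not r, w1
14. q, w1
15. not r, w1
16. not p, w1
17. not (q and not r), w2
18. not (s and p), w2
19. q and not r, w2
20. q, w2
21. not r, w2
22. r, w2
Accessibility: w0Rw0, w0Rw1, w0Rw2, w1Rw1, w1Rw2, w2Rw2
Branch closes: r and not r both at w2.
Every branch closes (one shown): valid in S4, hence also in S5 (every theorem of S4 is a theorem of S5).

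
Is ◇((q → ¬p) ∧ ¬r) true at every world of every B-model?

No, not valid

Tableau for the negation ¬◇((q → ¬p) ∧ ¬r):
1. ¬◇((q → ¬p) ∧ ¬r), w0
2. ¬((q → ¬p) ∧ ¬r), w0   [¬◇-rule on 1 via w0Rw0]
3. r, w0   [¬∧-rule on 2 (branches; this branch)]
Accessibility: w0Rw0
The negation has an open branch (countermodel exists).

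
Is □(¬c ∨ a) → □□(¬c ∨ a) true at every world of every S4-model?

Yes, valid

Tableau for the negation ¬(□(¬c ∨ a) → □□(¬c ∨ a)):
1. ¬(□(¬c ∨ a) → □□(¬c ∨ a)), 0
2. □(¬c ∨ a), 0
3. ¬□□(¬c ∨ a), 0
4. ¬c ∨ a, 0
5. a, 0
6. ¬□(¬c ∨ a), 1
7. ¬c ∨ a, 1
8. a, 1
9. ¬(¬c ∨ a), 2
10. c, 2
11. ¬a, 2
12. ¬c ∨ a, 2
13. a, 2
Accessibility: 0R0, 0R1, 0R2, 1R1, 1R2, 2R2
Branch closes: a and ¬a both at 2.
All branches of the negation close; one closing branch shown above.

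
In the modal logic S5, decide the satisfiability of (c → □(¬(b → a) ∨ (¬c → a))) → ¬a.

1. (c → □(¬(b → a) ∨ (¬c → a))) → ¬a, w0
2. ¬a, w0
Accessibility: w0Rw0

Satisfiable (open branch found)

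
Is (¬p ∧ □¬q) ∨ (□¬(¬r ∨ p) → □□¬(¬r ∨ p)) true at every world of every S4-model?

Valid in S4

Tableau for the negation ¬((¬p ∧ □¬q) ∨ (□¬(¬r ∨ p) → □□¬(¬r ∨ p))):
1. ¬((¬p ∧ □¬q) ∨ (□¬(¬r ∨ p) → □□¬(¬r ∨ p))), 0
2. ¬(¬p ∧ □¬q), 0
3. ¬(□¬(¬r ∨ p) → □□¬(¬r ∨ p)), 0
4. □¬(¬r ∨ p), 0
5. ¬□□¬(¬r ∨ p), 0
6. ¬(¬r ∨ p), 0
7. r, 0
8. ¬p, 0
9. ¬□¬q, 0
10. ¬□¬(¬r ∨ p), 1
11. ¬(¬r ∨ p), 1
12. r, 1
13. ¬p, 1
14. q, 2
15. ¬(¬r ∨ p), 2
16. r, 2
17. ¬p, 2
18. ¬r ∨ p, 3
19. ¬(¬r ∨ p), 3
20. r, 3
21. ¬p, 3
22. p, 3
Accessibility: 0R0, 0R1, 0R2, 0R3, 1R1, 1R3, 2R2, 3R3
Branch closes: p and ¬p both at 3.
Every branch of the negation's tableau closes; the branch above is one of them.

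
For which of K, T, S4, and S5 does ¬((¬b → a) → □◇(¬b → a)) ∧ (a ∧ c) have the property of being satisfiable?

K, T, S4

S5-tableau for the formula:
1. ¬((¬b → a) → □◇(¬b → a)) ∧ (a ∧ c), w0
2. ¬((¬b → a) → □◇(¬b → a)), w0   [∧-rule on 1]
3. a ∧ c, w0   [∧-rule on 1]
4. ¬b → a, w0   [¬→-rule on 2]
5. ¬□◇(¬b → a), w0   [¬→-rule on 2]
6. a, w0   [∧-rule on 3]
7. c, w0   [∧-rule on 3]
8. ¬◇(¬b → a), w1   [¬□-rule on 5: fresh world w1, w0Rw1]
9. ¬(¬b → a), w0   [¬◇-rule on 8 via w1Rw0]
10. ¬b, w0   [¬→-rule on 9]
11. ¬a, w0   [¬→-rule on 9]
Accessibility: w0Rw0, w0Rw1, w1Rw0, w1Rw1
Branch closes: a and ¬a both at w0.
Every branch closes (one shown): unsatisfiable in S5.
S4-tableau for the formula:
1. ¬((¬b → a) → □◇(¬b → a)) ∧ (a ∧ c), w0
2. ¬((¬b → a) → □◇(¬b → a)), w0   [∧-rule on 1]
3. a ∧ c, w0   [∧-rule on 1]
4. ¬b → a, w0   [¬→-rule on 2]
5. ¬□◇(¬b → a), w0   [¬→-rule on 2]
6. a, w0   [∧-rule on 3]
7. c, w0   [∧-rule on 3]
8. ¬◇(¬b → a), w1   [¬□-rule on 5: fresh world w1, w0Rw1]
9. ¬(¬b → a), w1   [¬◇-rule on 8 via w1Rw1]
10. ¬b, w1   [¬→-rule on 9]
11. ¬a, w1   [¬→-rule on 9]
Accessibility: w0Rw0, w0Rw1, w1Rw1
Complete open branch: satisfiable in S4, hence also in K, T (this S4-model is also a K-model and a T-model).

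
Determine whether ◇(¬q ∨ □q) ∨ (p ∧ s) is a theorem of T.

Tableau for the negation ¬(◇(¬q ∨ □q) ∨ (p ∧ s)):
1. ¬(◇(¬q ∨ □q) ∨ (p ∧ s)), w0
2. ¬◇(¬q ∨ □q), w0
3. ¬(p ∧ s), w0
4. ¬(¬q ∨ □q), w0
5. q, w0
6. ¬□q, w0
7. ¬s, w0
8. ¬q, w1
9. ¬(¬q ∨ □q), w1
10. q, w1
11. ¬□q, w1
Accessibility: w0Rw0, w0Rw1, w1Rw1
Branch closes: q and ¬q both at w1.
Every branch of the negation's tableau closes; the branch above is one of them.

Valid in T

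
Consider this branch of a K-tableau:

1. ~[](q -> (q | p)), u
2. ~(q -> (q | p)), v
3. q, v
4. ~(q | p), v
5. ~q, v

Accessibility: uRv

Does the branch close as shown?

Closed

Both q and ~q appear at v.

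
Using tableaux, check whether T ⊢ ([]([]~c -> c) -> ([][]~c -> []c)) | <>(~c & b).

Yes, valid

Tableau for the negation ~(([]([]~c -> c) -> ([][]~c -> []c)) | <>(~c & b)):
1. ~(([]([]~c -> c) -> ([][]~c -> []c)) | <>(~c & b)), w0
2. ~([]([]~c -> c) -> ([][]~c -> []c)), w0
3. ~<>(~c & b), w0
4. []([]~c -> c), w0
5. ~([][]~c -> []c), w0
6. [][]~c, w0
7. ~[]c, w0
8. ~(~c & b), w0
9. []~c -> c, w0
10. []~c, w0
11. ~c, w0
12. ~b, w0
13. ~[]~c, w0
14. ~c, w1
15. ~(~c & b), w1
16. []~c -> c, w1
17. []~c, w1
18. ~b, w1
19. ~[]~c, w1
20. c, w2
21. ~(~c & b), w2
22. []~c -> c, w2
23. []~c, w2
24. ~c, w2
Accessibility: w0Rw0, w0Rw1, w0Rw2, w1Rw1, w2Rw2
Branch closes: c and ~c both at w2.
Every branch of the negation's tableau closes; the branch above is one of them.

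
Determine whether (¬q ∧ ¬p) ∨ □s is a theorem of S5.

Invalid (countermodel exists)

Tableau for the negation ¬((¬q ∧ ¬p) ∨ □s):
1. ¬((¬q ∧ ¬p) ∨ □s), w0
2. ¬(¬q ∧ ¬p), w0
3. ¬□s, w0
4. p, w0
5. ¬s, w1
Accessibility: w0Rw0, w0Rw1, w1Rw0, w1Rw1
The negation has an open branch (countermodel exists).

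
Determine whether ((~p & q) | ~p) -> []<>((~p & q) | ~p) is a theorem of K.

Tableau for the negation ~(((~p & q) | ~p) -> []<>((~p & q) | ~p)):
1. ~(((~p & q) | ~p) -> []<>((~p & q) | ~p)), w0
2. (~p & q) | ~p, w0   [~->-rule on 1]
3. ~[]<>((~p & q) | ~p), w0   [~->-rule on 1]
4. ~p, w0   [|-rule on 2 (branches; this branch)]
5. ~<>((~p & q) | ~p), w1   [~[]-rule on 3: fresh world w1, w0Rw1]
Accessibility: w0Rw1
The negation has an open branch (countermodel exists).

Invalid (countermodel exists)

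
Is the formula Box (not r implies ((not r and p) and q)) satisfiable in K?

1. Box (not r implies ((not r and p) and q)), u

Satisfiable (open branch found)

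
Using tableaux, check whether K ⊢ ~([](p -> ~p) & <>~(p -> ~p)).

Valid in K

Tableau for the negation [](p -> ~p) & <>~(p -> ~p):
1. [](p -> ~p) & <>~(p -> ~p), 0
2. [](p -> ~p), 0   [&-rule on 1]
3. <>~(p -> ~p), 0   [&-rule on 1]
4. ~(p -> ~p), 1   [<>-rule on 3: fresh world 1, 0R1]
5. p, 1   [~->-rule on 4]
6. p -> ~p, 1   [[]-rule on 2 via 0R1]
7. ~p, 1   [->-rule on 6 (branches; this branch)]
Accessibility: 0R1
Branch closes: p and ~p both at 1.
Every branch of the negation's tableau closes; the branch above is one of them.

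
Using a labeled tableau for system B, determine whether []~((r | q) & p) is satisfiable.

1. []~((r | q) & p), u
2. ~((r | q) & p), u   [[]-rule on 1 via uRu]
3. ~p, u   [~&-rule on 2 (branches; this branch)]
Accessibility: uRu

Satisfiable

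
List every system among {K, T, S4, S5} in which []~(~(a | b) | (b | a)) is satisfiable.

K-tableau for the formula:
1. []~(~(a | b) | (b | a)), u
Complete open branch: satisfiable in K.
T-tableau for the formula:
1. []~(~(a | b) | (b | a)), u
2. ~(~(a | b) | (b | a)), u   [[]-rule on 1 via uRu]
3. a | b, u   [~|-rule on 2]
4. ~(b | a), u   [~|-rule on 2]
5. ~b, u   [~|-rule on 4]
6. ~a, u   [~|-rule on 4]
7. b, u   [|-rule on 3 (branches; this branch)]
Accessibility: uRu
Branch closes: b and ~b both at u.
Every branch closes (one shown): unsatisfiable in T, hence also in S4, S5 (every S4/S5-frame is a T-frame).

K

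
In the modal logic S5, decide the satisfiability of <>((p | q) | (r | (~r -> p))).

Satisfiable (open branch found)

1. <>((p | q) | (r | (~r -> p))), 0
2. (p | q) | (r | (~r -> p)), 1
3. r | (~r -> p), 1
4. ~r -> p, 1
5. p, 1
Accessibility: 0R0, 0R1, 1R0, 1R1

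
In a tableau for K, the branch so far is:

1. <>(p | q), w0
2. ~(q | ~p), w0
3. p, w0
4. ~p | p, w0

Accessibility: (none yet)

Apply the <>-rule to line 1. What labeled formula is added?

a fresh world w1 with w0Rw1, and p | q at w1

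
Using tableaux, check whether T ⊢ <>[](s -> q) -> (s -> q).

Tableau for the negation ~(<>[](s -> q) -> (s -> q)):
1. ~(<>[](s -> q) -> (s -> q)), w0
2. <>[](s -> q), w0
3. ~(s -> q), w0
4. s, w0
5. ~q, w0
6. [](s -> q), w1
7. s -> q, w1
8. q, w1
Accessibility: w0Rw0, w0Rw1, w1Rw1
The negation has an open branch (countermodel exists).

Invalid (countermodel exists)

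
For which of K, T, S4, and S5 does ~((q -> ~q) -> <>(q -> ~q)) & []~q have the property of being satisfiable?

K-tableau for the formula:
1. ~((q -> ~q) -> <>(q -> ~q)) & []~q, u
2. ~((q -> ~q) -> <>(q -> ~q)), u
3. []~q, u
4. q -> ~q, u
5. ~<>(q -> ~q), u
6. ~q, u
Complete open branch: satisfiable in K.
T-tableau for the formula:
1. ~((q -> ~q) -> <>(q -> ~q)) & []~q, u
2. ~((q -> ~q) -> <>(q -> ~q)), u
3. []~q, u
4. q -> ~q, u
5. ~<>(q -> ~q), u
6. ~q, u
7. ~(q -> ~q), u
8. q, u
Accessibility: uRu
Branch closes: q and ~q both at u.
Every branch closes (one shown): unsatisfiable in T, hence also in S4, S5 (every S4/S5-frame is a T-frame).

K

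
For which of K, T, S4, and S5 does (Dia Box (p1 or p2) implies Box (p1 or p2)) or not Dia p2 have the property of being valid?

S5

S5-tableau for the negation not ((Dia Box (p1 or p2) implies Box (p1 or p2)) or not Dia p2):
1. not ((Dia Box (p1 or p2) implies Box (p1 or p2)) or not Dia p2), w0
2. not (Dia Box (p1 or p2) implies Box (p1 or p2)), w0
3. Dia p2, w0
4. Dia Box (p1 or p2), w0
5. not Box (p1 or p2), w0
6. p2, w1
7. Box (p1 or p2), w2
8. p1 or p2, w0
9. p1 or p2, w1
10. p1 or p2, w2
11. p2, w0
12. p2, w2
13. not (p1 or p2), w3
14. not p1, w3
15. not p2, w3
16. p1 or p2, w3
17. p2, w3
Accessibility: w0Rw0, w0Rw1, w0Rw2, w0Rw3, w1Rw0, w1Rw1, w1Rw2, w1Rw3, w2Rw0, w2Rw1, w2Rw2, w2Rw3, w3Rw0, w3Rw1, w3Rw2, w3Rw3
Branch closes: p2 and not p2 both at w3.
Every branch closes (one shown): valid in S5.
S4-tableau for the negation not ((Dia Box (p1 or p2) implies Box (p1 or p2)) or not Dia p2):
1. not ((Dia Box (p1 or p2) implies Box (p1 or p2)) or not Dia p2), w0
2. not (Dia Box (p1 or p2) implies Box (p1 or p2)), w0
3. Dia p2, w0
4. Dia Box (p1 or p2), w0
5. not Box (p1 or p2), w0
6. p2, w1
7. Box (p1 or p2), w2
8. p1 or p2, w2
9. p2, w2
10. not (p1 or p2), w3
11. not p1, w3
12. not p2, w3
Accessibility: w0Rw0, w0Rw1, w0Rw2, w0Rw3, w1Rw1, w2Rw2, w3Rw3
Complete open branch: countermodel on an S4-frame, so not valid in S4, nor in K, T (the same frame is also a K-frame and a T-frame).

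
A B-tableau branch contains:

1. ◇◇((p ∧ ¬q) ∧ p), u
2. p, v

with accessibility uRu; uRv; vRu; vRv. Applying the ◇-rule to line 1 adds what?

a fresh world w with uRw, and ◇((p ∧ ¬q) ∧ p) at w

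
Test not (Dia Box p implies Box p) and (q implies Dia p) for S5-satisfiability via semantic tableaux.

1. not (Dia Box p implies Box p) and (q implies Dia p), u
2. not (Dia Box p implies Box p), u
3. q implies Dia p, u
4. Dia Box p, u
5. not Box p, u
6. Dia p, u
7. Box p, v
8. p, u
9. p, v
10. not p, w
11. p, w
Accessibility: uRu, uRv, uRw, vRu, vRv, vRw, wRu, wRv, wRw
Branch closes: p and not p both at w.
(One branch shown.) All branches close.

No, unsatisfiable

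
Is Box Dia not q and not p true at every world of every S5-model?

Invalid (countermodel exists)

Tableau for the negation not (Box Dia not q and not p):
1. not (Box Dia not q and not p), u
2. p, u   [neg-and-rule on 1 (branches; this branch)]
Accessibility: uRu
The negation has an open branch (countermodel exists).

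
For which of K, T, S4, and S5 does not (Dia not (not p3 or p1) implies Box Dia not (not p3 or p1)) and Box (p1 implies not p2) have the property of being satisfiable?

K, T, S4

S4-tableau for the formula:
1. not (Dia not (not p3 or p1) implies Box Dia not (not p3 or p1)) and Box (p1 implies not p2), 0
2. not (Dia not (not p3 or p1) implies Box Dia not (not p3 or p1)), 0
3. Box (p1 implies not p2), 0
4. Dia not (not p3 or p1), 0
5. not Box Dia not (not p3 or p1), 0
6. p1 implies not p2, 0
7. not p2, 0
8. not (not p3 or p1), 1
9. p3, 1
10. not p1, 1
11. p1 implies not p2, 1
12. not p2, 1
13. not Dia not (not p3 or p1), 2
14. p1 implies not p2, 2
15. not p3 or p1, 2
16. not p2, 2
17. p1, 2
Accessibility: 0R0, 0R1, 0R2, 1R1, 2R2
Complete open branch: satisfiable in S4, hence also in K, T (this S4-model is also a K-model and a T-model).
S5-tableau for the formula:
1. not (Dia not (not p3 or p1) implies Box Dia not (not p3 or p1)) and Box (p1 implies not p2), 0
2. not (Dia not (not p3 or p1) implies Box Dia not (not p3 or p1)), 0
3. Box (p1 implies not p2), 0
4. Dia not (not p3 or p1), 0
5. not Box Dia not (not p3 or p1), 0
6. p1 implies not p2, 0
7. not p2, 0
8. not (not p3 or p1), 1
9. p3, 1
10. not p1, 1
11. p1 implies not p2, 1
12. not p2, 1
13. not Dia not (not p3 or p1), 2
14. p1 implies not p2, 2
15. not p3 or p1, 0
16. not p3 or p1, 1
17. not p3 or p1, 2
18. not p2, 2
19. p1, 0
20. p1, 1
Accessibility: 0R0, 0R1, 0R2, 1R0, 1R1, 1R2, 2R0, 2R1, 2R2
Branch closes: p1 and not p1 both at 1.
Every branch closes (one shown): unsatisfiable in S5.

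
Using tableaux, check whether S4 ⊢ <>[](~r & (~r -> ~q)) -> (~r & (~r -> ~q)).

Tableau for the negation ~(<>[](~r & (~r -> ~q)) -> (~r & (~r -> ~q))):
1. ~(<>[](~r & (~r -> ~q)) -> (~r & (~r -> ~q))), u
2. <>[](~r & (~r -> ~q)), u
3. ~(~r & (~r -> ~q)), u
4. ~(~r -> ~q), u
5. ~r, u
6. q, u
7. [](~r & (~r -> ~q)), v
8. ~r & (~r -> ~q), v
9. ~r, v
10. ~r -> ~q, v
11. ~q, v
Accessibility: uRu, uRv, vRv
The negation has an open branch (countermodel exists).

Invalid (countermodel exists)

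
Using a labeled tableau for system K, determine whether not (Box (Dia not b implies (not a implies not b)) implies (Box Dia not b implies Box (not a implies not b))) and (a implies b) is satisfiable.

1. not (Box (Dia not b implies (not a implies not b)) implies (Box Dia not b implies Box (not a implies not b))) and (a implies b), w0
2. not (Box (Dia not b implies (not a implies not b)) implies (Box Dia not b implies Box (not a implies not b))), w0   [and-rule on 1]
3. a implies b, w0   [and-rule on 1]
4. Box (Dia not b implies (not a implies not b)), w0   [neg-implies-rule on 2]
5. not (Box Dia not b implies Box (not a implies not b)), w0   [neg-implies-rule on 2]
6. Box Dia not b, w0   [neg-implies-rule on 5]
7. not Box (not a implies not b), w0   [neg-implies-rule on 5]
8. b, w0   [implies-rule on 3 (branches; this branch)]
9. not (not a implies not b), w1   [neg-Box-rule on 7: fresh world w1, w0Rw1]
10. not a, w1   [neg-implies-rule on 9]
11. b, w1   [neg-implies-rule on 9]
12. Dia not b implies (not a implies not b), w1   [Box-rule on 4 via w0Rw1]
13. Dia not b, w1   [Box-rule on 6 via w0Rw1]
14. not Dia not b, w1   [implies-rule on 12 (branches; this branch)]
15. not b, w2   [Dia-rule on 13: fresh world w2, w1Rw2]
16. b, w2   [neg-Dia-rule on 14 via w1Rw2]
Accessibility: w0Rw1, w1Rw2
Branch closes: b and not b both at w2.
(One branch shown.) All branches close.

Unsatisfiable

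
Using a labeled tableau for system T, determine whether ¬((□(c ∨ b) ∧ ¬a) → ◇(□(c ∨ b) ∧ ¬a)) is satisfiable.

1. ¬((□(c ∨ b) ∧ ¬a) → ◇(□(c ∨ b) ∧ ¬a)), w0
2. □(c ∨ b) ∧ ¬a, w0
3. ¬◇(□(c ∨ b) ∧ ¬a), w0
4. □(c ∨ b), w0
5. ¬a, w0
6. ¬(□(c ∨ b) ∧ ¬a), w0
7. c ∨ b, w0
8. ¬□(c ∨ b), w0
9. b, w0
10. ¬(c ∨ b), w1
11. ¬c, w1
12. ¬b, w1
13. ¬(□(c ∨ b) ∧ ¬a), w1
14. c ∨ b, w1
15. a, w1
16. b, w1
Accessibility: w0Rw0, w0Rw1, w1Rw1
Branch closes: b and ¬b both at w1.
All branches of the tableau close; one closing branch shown above.

No, unsatisfiable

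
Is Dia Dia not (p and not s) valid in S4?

No, not valid

Tableau for the negation not Dia Dia not (p and not s):
1. not Dia Dia not (p and not s), w0
2. not Dia not (p and not s), w0   [neg-Dia-rule on 1 via w0Rw0]
3. p and not s, w0   [neg-Dia-rule on 2 via w0Rw0]
4. p, w0   [and-rule on 3]
5. not s, w0   [and-rule on 3]
Accessibility: w0Rw0
The negation has an open branch (countermodel exists).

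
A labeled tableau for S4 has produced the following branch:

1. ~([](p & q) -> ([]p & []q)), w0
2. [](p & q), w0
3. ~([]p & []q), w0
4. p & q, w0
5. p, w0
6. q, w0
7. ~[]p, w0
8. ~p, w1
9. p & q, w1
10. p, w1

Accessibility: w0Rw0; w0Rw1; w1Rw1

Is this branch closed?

Closed

Both p and ~p appear at w1.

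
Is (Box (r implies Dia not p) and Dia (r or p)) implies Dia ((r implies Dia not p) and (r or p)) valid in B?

Yes, valid

Tableau for the negation not ((Box (r implies Dia not p) and Dia (r or p)) implies Dia ((r implies Dia not p) and (r or p))):
1. not ((Box (r implies Dia not p) and Dia (r or p)) implies Dia ((r implies Dia not p) and (r or p))), w0
2. Box (r implies Dia not p) and Dia (r or p), w0
3. not Dia ((r implies Dia not p) and (r or p)), w0
4. Box (r implies Dia not p), w0
5. Dia (r or p), w0
6. not ((r implies Dia not p) and (r or p)), w0
7. r implies Dia not p, w0
8. not (r implies Dia not p), w0
9. r, w0
10. not Dia not p, w0
11. p, w0
12. Dia not p, w0
13. r or p, w1
14. not ((r implies Dia not p) and (r or p)), w1
15. r implies Dia not p, w1
16. p, w1
17. not (r implies Dia not p), w1
18. r, w1
19. not Dia not p, w1
20. Dia not p, w1
21. not p, w2
22. not ((r implies Dia not p) and (r or p)), w2
23. r implies Dia not p, w2
24. p, w2
Accessibility: w0Rw0, w0Rw1, w0Rw2, w1Rw0, w1Rw1, w2Rw0, w2Rw2
Branch closes: p and not p both at w2.
Every branch of the negation's tableau closes; the branch above is one of them.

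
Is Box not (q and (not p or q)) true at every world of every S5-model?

Tableau for the negation not Box not (q and (not p or q)):
1. not Box not (q and (not p or q)), w0
2. q and (not p or q), w1   [neg-Box-rule on 1: fresh world w1, w0Rw1]
3. q, w1   [and-rule on 2]
4. not p or q, w1   [and-rule on 2]
Accessibility: w0Rw0, w0Rw1, w1Rw0, w1Rw1
The negation has an open branch (countermodel exists).

Invalid (countermodel exists)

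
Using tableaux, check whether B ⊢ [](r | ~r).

Tableau for the negation ~[](r | ~r):
1. ~[](r | ~r), 0
2. ~(r | ~r), 1
3. ~r, 1
4. r, 1
Accessibility: 0R0, 0R1, 1R0, 1R1
Branch closes: r and ~r both at 1.
Every branch of the negation's tableau closes; the branch above is one of them.

Yes, valid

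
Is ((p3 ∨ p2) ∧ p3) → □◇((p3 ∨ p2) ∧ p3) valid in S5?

Valid in S5

Tableau for the negation ¬(((p3 ∨ p2) ∧ p3) → □◇((p3 ∨ p2) ∧ p3)):
1. ¬(((p3 ∨ p2) ∧ p3) → □◇((p3 ∨ p2) ∧ p3)), 0
2. (p3 ∨ p2) ∧ p3, 0
3. ¬□◇((p3 ∨ p2) ∧ p3), 0
4. p3 ∨ p2, 0
5. p3, 0
6. p2, 0
7. ¬◇((p3 ∨ p2) ∧ p3), 1
8. ¬((p3 ∨ p2) ∧ p3), 0
9. ¬((p3 ∨ p2) ∧ p3), 1
10. ¬(p3 ∨ p2), 0
11. ¬p3, 0
12. ¬p2, 0
Accessibility: 0R0, 0R1, 1R0, 1R1
Branch closes: p3 and ¬p3 both at 0.
All branches of the negation close; one closing branch shown above.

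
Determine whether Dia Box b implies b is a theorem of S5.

Tableau for the negation not (Dia Box b implies b):
1. not (Dia Box b implies b), 0
2. Dia Box b, 0
3. not b, 0
4. Box b, 1
5. b, 0
Accessibility: 0R0, 0R1, 1R0, 1R1
Branch closes: b and not b both at 0.
Every branch of the negation's tableau closes; the branch above is one of them.

Valid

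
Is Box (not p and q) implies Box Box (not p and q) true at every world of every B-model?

Invalid (countermodel exists)

Tableau for the negation not (Box (not p and q) implies Box Box (not p and q)):
1. not (Box (not p and q) implies Box Box (not p and q)), u
2. Box (not p and q), u   [neg-implies-rule on 1]
3. not Box Box (not p and q), u   [neg-implies-rule on 1]
4. not p and q, u   [Box-rule on 2 via uRu]
5. not p, u   [and-rule on 4]
6. q, u   [and-rule on 4]
7. not Box (not p and q), v   [neg-Box-rule on 3: fresh world v, uRv]
8. not p and q, v   [Box-rule on 2 via uRv]
9. not p, v   [and-rule on 8]
10. q, v   [and-rule on 8]
11. not (not p and q), w   [neg-Box-rule on 7: fresh world w, vRw]
12. not q, w   [neg-and-rule on 11 (branches; this branch)]
Accessibility: uRu, uRv, vRu, vRv, vRw, wRv, wRw
The negation has an open branch (countermodel exists).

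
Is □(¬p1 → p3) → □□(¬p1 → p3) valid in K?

Not valid

Tableau for the negation ¬(□(¬p1 → p3) → □□(¬p1 → p3)):
1. ¬(□(¬p1 → p3) → □□(¬p1 → p3)), w0
2. □(¬p1 → p3), w0   [¬→-rule on 1]
3. ¬□□(¬p1 → p3), w0   [¬→-rule on 1]
4. ¬□(¬p1 → p3), w1   [¬□-rule on 3: fresh world w1, w0Rw1]
5. ¬p1 → p3, w1   [□-rule on 2 via w0Rw1]
6. p3, w1   [→-rule on 5 (branches; this branch)]
7. ¬(¬p1 → p3), w2   [¬□-rule on 4: fresh world w2, w1Rw2]
8. ¬p1, w2   [¬→-rule on 7]
9. ¬p3, w2   [¬→-rule on 7]
Accessibility: w0Rw1, w1Rw2
The negation has an open branch (countermodel exists).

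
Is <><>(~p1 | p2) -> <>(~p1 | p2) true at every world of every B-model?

No, not valid

Tableau for the negation ~(<><>(~p1 | p2) -> <>(~p1 | p2)):
1. ~(<><>(~p1 | p2) -> <>(~p1 | p2)), w0
2. <><>(~p1 | p2), w0
3. ~<>(~p1 | p2), w0
4. ~(~p1 | p2), w0
5. p1, w0
6. ~p2, w0
7. <>(~p1 | p2), w1
8. ~(~p1 | p2), w1
9. p1, w1
10. ~p2, w1
11. ~p1 | p2, w2
12. p2, w2
Accessibility: w0Rw0, w0Rw1, w1Rw0, w1Rw1, w1Rw2, w2Rw1, w2Rw2
The negation has an open branch (countermodel exists).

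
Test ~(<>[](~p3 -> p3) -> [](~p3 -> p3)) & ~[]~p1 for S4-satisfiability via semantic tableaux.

Satisfiable

1. ~(<>[](~p3 -> p3) -> [](~p3 -> p3)) & ~[]~p1, u
2. ~(<>[](~p3 -> p3) -> [](~p3 -> p3)), u
3. ~[]~p1, u
4. <>[](~p3 -> p3), u
5. ~[](~p3 -> p3), u
6. p1, v
7. [](~p3 -> p3), w
8. ~p3 -> p3, w
9. p3, w
10. ~(~p3 -> p3), x
11. ~p3, x
Accessibility: uRu, uRv, uRw, uRx, vRv, wRw, xRx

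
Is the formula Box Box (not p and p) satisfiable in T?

1. Box Box (not p and p), w0
2. Box (not p and p), w0   [Box-rule on 1 via w0Rw0]
3. not p and p, w0   [Box-rule on 2 via w0Rw0]
4. not p, w0   [and-rule on 3]
5. p, w0   [and-rule on 3]
Accessibility: w0Rw0
Branch closes: p and not p both at w0.
Every branch closes; the branch above is one of them.

No, unsatisfiable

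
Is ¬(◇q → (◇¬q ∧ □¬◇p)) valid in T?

No, not valid

Tableau for the negation ◇q → (◇¬q ∧ □¬◇p):
1. ◇q → (◇¬q ∧ □¬◇p), u
2. ◇¬q ∧ □¬◇p, u
3. ◇¬q, u
4. □¬◇p, u
5. ¬◇p, u
6. ¬p, u
7. ¬q, v
8. ¬◇p, v
9. ¬p, v
Accessibility: uRu, uRv, vRv
The negation has an open branch (countermodel exists).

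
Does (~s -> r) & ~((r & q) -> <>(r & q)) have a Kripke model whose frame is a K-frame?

1. (~s -> r) & ~((r & q) -> <>(r & q)), w0
2. ~s -> r, w0
3. ~((r & q) -> <>(r & q)), w0
4. r & q, w0
5. ~<>(r & q), w0
6. r, w0
7. q, w0

Satisfiable (open branch found)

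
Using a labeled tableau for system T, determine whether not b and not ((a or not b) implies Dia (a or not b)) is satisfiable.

No, unsatisfiable

1. not b and not ((a or not b) implies Dia (a or not b)), w0
2. not b, w0   [and-rule on 1]
3. not ((a or not b) implies Dia (a or not b)), w0   [and-rule on 1]
4. a or not b, w0   [neg-implies-rule on 3]
5. not Dia (a or not b), w0   [neg-implies-rule on 3]
6. not (a or not b), w0   [neg-Dia-rule on 5 via w0Rw0]
7. not a, w0   [neg-or-rule on 6]
8. b, w0   [neg-or-rule on 6]
Accessibility: w0Rw0
Branch closes: b and not b both at w0.
All branches of the tableau close; one closing branch shown above.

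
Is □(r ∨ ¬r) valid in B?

Yes, valid

Tableau for the negation ¬□(r ∨ ¬r):
1. ¬□(r ∨ ¬r), u
2. ¬(r ∨ ¬r), v   [¬□-rule on 1: fresh world v, uRv]
3. ¬r, v   [¬∨-rule on 2]
4. r, v   [¬∨-rule on 2]
Accessibility: uRu, uRv, vRu, vRv
Branch closes: r and ¬r both at v.
All branches of the negation close; one closing branch shown above.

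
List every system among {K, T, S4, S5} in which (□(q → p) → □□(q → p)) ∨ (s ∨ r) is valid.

S4, S5

S4-tableau for the negation ¬((□(q → p) → □□(q → p)) ∨ (s ∨ r)):
1. ¬((□(q → p) → □□(q → p)) ∨ (s ∨ r)), w0
2. ¬(□(q → p) → □□(q → p)), w0   [¬∨-rule on 1]
3. ¬(s ∨ r), w0   [¬∨-rule on 1]
4. □(q → p), w0   [¬→-rule on 2]
5. ¬□□(q → p), w0   [¬→-rule on 2]
6. ¬s, w0   [¬∨-rule on 3]
7. ¬r, w0   [¬∨-rule on 3]
8. q → p, w0   [□-rule on 4 via w0Rw0]
9. p, w0   [→-rule on 8 (branches; this branch)]
10. ¬□(q → p), w1   [¬□-rule on 5: fresh world w1, w0Rw1]
11. q → p, w1   [□-rule on 4 via w0Rw1]
12. p, w1   [→-rule on 11 (branches; this branch)]
13. ¬(q → p), w2   [¬□-rule on 10: fresh world w2, w1Rw2]
14. q, w2   [¬→-rule on 13]
15. ¬p, w2   [¬→-rule on 13]
16. q → p, w2   [□-rule on 4 via w0Rw2]
17. p, w2   [→-rule on 16 (branches; this branch)]
Accessibility: w0Rw0, w0Rw1, w0Rw2, w1Rw1, w1Rw2, w2Rw2
Branch closes: p and ¬p both at w2.
Every branch closes (one shown): valid in S4, hence also in S5 (every theorem of S4 is a theorem of S5).
T-tableau for the negation ¬((□(q → p) → □□(q → p)) ∨ (s ∨ r)):
1. ¬((□(q → p) → □□(q → p)) ∨ (s ∨ r)), w0
2. ¬(□(q → p) → □□(q → p)), w0   [¬∨-rule on 1]
3. ¬(s ∨ r), w0   [¬∨-rule on 1]
4. □(q → p), w0   [¬→-rule on 2]
5. ¬□□(q → p), w0   [¬→-rule on 2]
6. ¬s, w0   [¬∨-rule on 3]
7. ¬r, w0   [¬∨-rule on 3]
8. q → p, w0   [□-rule on 4 via w0Rw0]
9. p, w0   [→-rule on 8 (branches; this branch)]
10. ¬□(q → p), w1   [¬□-rule on 5: fresh world w1, w0Rw1]
11. q → p, w1   [□-rule on 4 via w0Rw1]
12. p, w1   [→-rule on 11 (branches; this branch)]
13. ¬(q → p), w2   [¬□-rule on 10: fresh world w2, w1Rw2]
14. q, w2   [¬→-rule on 13]
15. ¬p, w2   [¬→-rule on 13]
Accessibility: w0Rw0, w0Rw1, w1Rw1, w1Rw2, w2Rw2
Complete open branch: countermodel on a T-frame, so not valid in T, nor in K (the same frame is also a K-frame).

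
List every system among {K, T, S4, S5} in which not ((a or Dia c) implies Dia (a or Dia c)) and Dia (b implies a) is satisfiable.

K

K-tableau for the formula:
1. not ((a or Dia c) implies Dia (a or Dia c)) and Dia (b implies a), w0
2. not ((a or Dia c) implies Dia (a or Dia c)), w0
3. Dia (b implies a), w0
4. a or Dia c, w0
5. not Dia (a or Dia c), w0
6. Dia c, w0
7. b implies a, w1
8. not (a or Dia c), w1
9. not a, w1
10. not Dia c, w1
11. not b, w1
12. c, w2
13. not (a or Dia c), w2
14. not a, w2
15. not Dia c, w2
Accessibility: w0Rw1, w0Rw2
Complete open branch: satisfiable in K.
T-tableau for the formula:
1. not ((a or Dia c) implies Dia (a or Dia c)) and Dia (b implies a), w0
2. not ((a or Dia c) implies Dia (a or Dia c)), w0
3. Dia (b implies a), w0
4. a or Dia c, w0
5. not Dia (a or Dia c), w0
6. not (a or Dia c), w0
7. not a, w0
8. not Dia c, w0
9. not c, w0
10. Dia c, w0
11. b implies a, w1
12. not (a or Dia c), w1
13. not a, w1
14. not Dia c, w1
15. not c, w1
16. not b, w1
17. c, w2
18. not (a or Dia c), w2
19. not a, w2
20. not Dia c, w2
21. not c, w2
Accessibility: w0Rw0, w0Rw1, w0Rw2, w1Rw1, w2Rw2
Branch closes: c and not c both at w2.
Every branch closes (one shown): unsatisfiable in T, hence also in S4, S5 (every S4/S5-frame is a T-frame).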